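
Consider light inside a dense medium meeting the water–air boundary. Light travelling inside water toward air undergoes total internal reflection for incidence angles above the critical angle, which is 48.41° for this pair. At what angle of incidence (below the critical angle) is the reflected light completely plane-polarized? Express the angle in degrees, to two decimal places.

At the critical angle sin θ_c = n₂/n₁, giving n₂/n₁ = sin 48.41° = 0.7479.
Then tan θ_B = n₂/n₁ = 0.7479, so θ_B = arctan 0.7479 = 36.79°.

θ_B ≈ 36.79°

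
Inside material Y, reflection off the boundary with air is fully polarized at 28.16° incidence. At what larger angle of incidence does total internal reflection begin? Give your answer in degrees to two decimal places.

θ_c ≈ 32.36°

From Brewster, n₂/n₁ = tan θ_B = tan 28.16° = 0.5353.
Then sin θ_c = n₂/n₁ = 0.5353, so θ_c = arcsin 0.5353 = 32.36°.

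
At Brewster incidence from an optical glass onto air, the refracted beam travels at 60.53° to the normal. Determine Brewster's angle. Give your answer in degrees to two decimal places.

Since the reflected and refracted rays are at right angles at the polarizing angle, θ_B + θ_t = 90°.
So θ_B = 90° − θ_t = 90° − 60.53° = 29.47°.

θ_B ≈ 29.47°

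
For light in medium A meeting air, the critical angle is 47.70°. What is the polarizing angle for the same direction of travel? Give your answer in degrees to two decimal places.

θ_B ≈ 36.49°

At the critical angle sin θ_c = n₂/n₁, giving n₂/n₁ = sin 47.70° = 0.7396.
Then tan θ_B = n₂/n₁ = 0.7396, so θ_B = arctan 0.7396 = 36.49°.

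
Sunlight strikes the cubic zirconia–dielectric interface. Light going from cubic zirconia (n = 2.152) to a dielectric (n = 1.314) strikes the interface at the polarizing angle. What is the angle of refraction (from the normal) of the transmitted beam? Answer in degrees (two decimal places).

θ_t ≈ 58.59°

tan θ_B = n₂/n₁ = 1.314/2.152 = 0.6106, so θ_B = 31.41°.
At Brewster's angle the reflected and refracted rays are perpendicular, so θ_t = 90° − θ_B = 90° − 31.41° = 58.59°.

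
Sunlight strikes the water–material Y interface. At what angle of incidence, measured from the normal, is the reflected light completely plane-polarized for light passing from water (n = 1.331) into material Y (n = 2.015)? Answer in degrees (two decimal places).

The reflected p-component vanishes when tan θ_B = n₂/n₁.
Here n₂/n₁ = 2.015/1.331 = 1.5139, and Brewster's law gives tan θ_B = n₂/n₁.
So θ_B = arctan 1.5139 = 56.55°.

θ_B ≈ 56.55°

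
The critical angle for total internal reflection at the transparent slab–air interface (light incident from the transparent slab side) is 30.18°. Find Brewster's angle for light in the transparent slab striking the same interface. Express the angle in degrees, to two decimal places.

n₂/n₁ = sin θ_c = sin 30.18° = 0.5027.
tan θ_B equals the same ratio, so θ_B = arctan(0.5027) = 26.69°.

θ_B ≈ 26.69°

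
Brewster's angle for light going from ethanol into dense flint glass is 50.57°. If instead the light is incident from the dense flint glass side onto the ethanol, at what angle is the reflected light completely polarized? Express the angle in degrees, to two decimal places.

tan θ_B' = n₁/n₂ = 1/tan θ_B, so θ_B' = 90° − θ_B.
θ_B' = 90° − 50.57° = 39.43°.

θ_B' ≈ 39.43°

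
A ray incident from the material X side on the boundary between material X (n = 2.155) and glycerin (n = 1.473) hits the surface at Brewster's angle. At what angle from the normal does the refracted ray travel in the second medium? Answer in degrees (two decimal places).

θ_t ≈ 55.65°

tan θ_B = n₂/n₁ = 1.473/2.155 = 0.6835, so θ_B = 34.35°.
The refracted ray is perpendicular to the reflected ray, so θ_t = 90° − θ_B = 55.65°.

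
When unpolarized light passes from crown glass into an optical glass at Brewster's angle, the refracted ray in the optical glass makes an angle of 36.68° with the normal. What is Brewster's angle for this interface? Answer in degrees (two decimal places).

Brewster's condition makes the reflected and refracted beams perpendicular: θ_B + θ_t = 90°.
So θ_B = 90° − θ_t = 90° − 36.68° = 53.32°.

θ_B ≈ 53.32°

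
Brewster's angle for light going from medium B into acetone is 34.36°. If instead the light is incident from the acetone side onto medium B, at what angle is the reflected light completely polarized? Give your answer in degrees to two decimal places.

θ_B' ≈ 55.64°

Reversing the direction swaps n₁ and n₂, so tan θ_B' = 1/tan θ_B and θ_B' = 90° − θ_B.
Hence θ_B' = 90° − 34.36° = 55.64°.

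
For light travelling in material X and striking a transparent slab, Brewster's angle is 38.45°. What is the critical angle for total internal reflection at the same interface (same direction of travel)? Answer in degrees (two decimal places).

From Brewster, n₂/n₁ = tan θ_B = tan 38.45° = 0.7940.
Then sin θ_c = n₂/n₁ = 0.7940, so θ_c = arcsin 0.7940 = 52.56°.

θ_c ≈ 52.56°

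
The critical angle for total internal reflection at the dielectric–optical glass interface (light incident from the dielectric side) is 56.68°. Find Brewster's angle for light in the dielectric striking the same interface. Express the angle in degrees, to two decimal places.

θ_B ≈ 39.88°

At the critical angle sin θ_c = n₂/n₁, giving n₂/n₁ = sin 56.68° = 0.8356.
Then tan θ_B = n₂/n₁ = 0.8356, so θ_B = arctan 0.8356 = 39.88°.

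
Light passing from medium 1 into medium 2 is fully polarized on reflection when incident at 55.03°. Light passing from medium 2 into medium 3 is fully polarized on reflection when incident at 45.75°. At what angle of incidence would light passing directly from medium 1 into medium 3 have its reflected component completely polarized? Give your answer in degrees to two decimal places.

Each Brewster angle gives a ratio: n₂/n₁ = tan 55.03° = 1.4297, n₃/n₂ = tan 45.75° = 1.0265.
n₃/n₁ = 1.4677. Then tan θ_B(1→3) = n₃/n₁, so θ_B(1→3) = arctan(1.4677) = 55.73°.

θ_B ≈ 55.73°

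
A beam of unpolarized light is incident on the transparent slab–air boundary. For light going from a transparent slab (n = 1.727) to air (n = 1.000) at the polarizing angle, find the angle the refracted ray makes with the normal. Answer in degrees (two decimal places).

θ_t ≈ 59.93°

θ_B = arctan(n₂/n₁) = arctan(1.000/1.727) = 30.07°.
At Brewster's angle the reflected and refracted rays are perpendicular, so θ_t = 90° − θ_B = 90° − 30.07° = 59.93°.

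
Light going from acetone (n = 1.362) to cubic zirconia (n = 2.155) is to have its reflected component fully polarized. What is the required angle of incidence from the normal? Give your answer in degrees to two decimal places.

θ_B ≈ 57.71°

tan θ_B = n₂/n₁ = 2.155/1.362 = 1.5822.
So θ_B = arctan 1.5822 = 57.71°.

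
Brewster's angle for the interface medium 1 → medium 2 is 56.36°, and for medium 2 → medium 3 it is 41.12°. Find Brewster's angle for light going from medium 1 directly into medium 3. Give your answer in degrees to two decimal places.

θ_B ≈ 52.68°

tan θ_B(1→2) = n₂/n₁ = tan 56.36° = 1.5028.
tan θ_B(2→3) = n₃/n₂ = tan 41.12° = 0.8730.
n₃/n₁ = 1.3119. Then tan θ_B(1→3) = n₃/n₁, so θ_B(1→3) = arctan(1.3119) = 52.68°.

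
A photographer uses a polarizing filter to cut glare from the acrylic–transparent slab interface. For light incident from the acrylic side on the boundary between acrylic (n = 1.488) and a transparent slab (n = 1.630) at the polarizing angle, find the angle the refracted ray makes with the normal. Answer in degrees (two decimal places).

θ_t ≈ 42.39°

First find Brewster's angle: tan θ_B = 1.630/1.488 = 1.0954, giving θ_B = 47.61°.
At Brewster's angle the reflected and refracted rays are perpendicular, so θ_t = 90° − θ_B = 90° − 47.61° = 42.39°.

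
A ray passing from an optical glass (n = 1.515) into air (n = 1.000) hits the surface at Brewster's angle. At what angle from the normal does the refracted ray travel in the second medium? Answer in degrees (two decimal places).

θ_B = arctan(n₂/n₁) = arctan(1.000/1.515) = 33.43°.
At Brewster's angle the reflected and refracted rays are perpendicular, so θ_t = 90° − θ_B = 90° − 33.43° = 56.57°.

θ_t ≈ 56.57°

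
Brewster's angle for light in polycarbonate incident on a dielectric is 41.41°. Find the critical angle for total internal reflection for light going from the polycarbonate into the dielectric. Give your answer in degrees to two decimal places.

θ_c ≈ 61.88°

tan θ_B = n₂/n₁ = tan 41.41° = 0.8819.
Total internal reflection: sin θ_c = n₂/n₁ = 0.8819.
θ_c = arcsin(0.8819) = 61.88°.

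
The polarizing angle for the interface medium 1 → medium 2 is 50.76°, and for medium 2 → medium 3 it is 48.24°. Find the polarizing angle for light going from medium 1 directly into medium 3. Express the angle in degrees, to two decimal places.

tan θ_B(1→2) = n₂/n₁ = tan 50.76° = 1.2244.
tan θ_B(2→3) = n₃/n₂ = tan 48.24° = 1.1200.
n₃/n₁ = 1.3713. Then tan θ_B(1→3) = n₃/n₁, so θ_B(1→3) = arctan(1.3713) = 53.90°.

θ_B ≈ 53.90°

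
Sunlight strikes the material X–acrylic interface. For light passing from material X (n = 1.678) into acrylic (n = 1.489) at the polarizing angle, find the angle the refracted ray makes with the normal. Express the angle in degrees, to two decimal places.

θ_B = arctan(n₂/n₁) = arctan(1.489/1.678) = 41.58°.
Since θ_B + θ_t = 90° at Brewster incidence, θ_t = 90° − 41.58° = 48.42°.

θ_t ≈ 48.42°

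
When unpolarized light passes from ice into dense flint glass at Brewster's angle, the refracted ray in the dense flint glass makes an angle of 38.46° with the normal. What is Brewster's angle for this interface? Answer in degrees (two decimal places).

θ_B ≈ 51.54°

At Brewster's angle the reflected and refracted rays are perpendicular, so θ_B + θ_t = 90°.
So θ_B = 90° − θ_t = 90° − 38.46° = 51.54°.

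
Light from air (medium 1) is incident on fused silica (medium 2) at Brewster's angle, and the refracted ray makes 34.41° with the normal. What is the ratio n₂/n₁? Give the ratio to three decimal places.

n₂/n₁ ≈ 1.460

At Brewster incidence θ_B = 90° − θ_t = 90° − 34.41° = 55.59°.
tan θ_B = n₂/n₁, so n₂/n₁ = tan 55.59° = 1.460.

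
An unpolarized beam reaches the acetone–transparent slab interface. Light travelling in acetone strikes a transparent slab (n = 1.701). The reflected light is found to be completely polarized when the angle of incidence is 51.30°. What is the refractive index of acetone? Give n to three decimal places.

At Brewster's angle, tan θ_B = n₂/n₁ with n₁ on the incident side (acetone) and n₂ on the transmitted side (a transparent slab).
n₁ = n₂ / tan θ_B = 1.701 / tan 51.30° = 1.363.

n ≈ 1.363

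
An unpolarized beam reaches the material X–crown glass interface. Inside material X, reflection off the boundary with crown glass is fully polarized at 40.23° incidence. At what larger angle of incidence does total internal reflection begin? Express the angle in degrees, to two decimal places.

tan θ_B = n₂/n₁ = tan 40.23° = 0.8460.
Total internal reflection: sin θ_c = n₂/n₁ = 0.8460.
θ_c = arcsin(0.8460) = 57.78°.

θ_c ≈ 57.78°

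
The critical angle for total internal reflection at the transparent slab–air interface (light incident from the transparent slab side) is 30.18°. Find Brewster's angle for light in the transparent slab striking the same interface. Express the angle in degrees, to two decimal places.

θ_B ≈ 26.69°

At the critical angle sin θ_c = n₂/n₁, giving n₂/n₁ = sin 30.18° = 0.5027.
Then tan θ_B = n₂/n₁ = 0.5027, so θ_B = arctan 0.5027 = 26.69°.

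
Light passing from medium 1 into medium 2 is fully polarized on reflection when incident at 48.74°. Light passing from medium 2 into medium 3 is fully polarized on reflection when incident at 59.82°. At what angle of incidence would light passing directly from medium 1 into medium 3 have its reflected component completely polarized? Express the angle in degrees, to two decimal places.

θ_B ≈ 62.97°

Each Brewster angle gives a ratio: n₂/n₁ = tan 48.74° = 1.1399, n₃/n₂ = tan 59.82° = 1.7196.
Multiplying, n₃/n₁ = 1.1399 × 1.7196 = 1.9601, and θ_B(1→3) = arctan 1.9601 = 62.97°.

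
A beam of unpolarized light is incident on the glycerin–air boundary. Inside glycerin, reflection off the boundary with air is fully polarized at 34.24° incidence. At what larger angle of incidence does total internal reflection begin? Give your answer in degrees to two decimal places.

θ_c ≈ 42.89°

From Brewster, n₂/n₁ = tan θ_B = tan 34.24° = 0.6806.
Then sin θ_c = n₂/n₁ = 0.6806, so θ_c = arcsin 0.6806 = 42.89°.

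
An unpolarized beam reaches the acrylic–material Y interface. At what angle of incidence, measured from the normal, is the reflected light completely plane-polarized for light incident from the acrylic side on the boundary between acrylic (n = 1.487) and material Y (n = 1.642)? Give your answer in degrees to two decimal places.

θ_B ≈ 47.84°

tan θ_B = n₂/n₁ = 1.642/1.487 = 1.1042. Taking the arctangent, θ_B = 47.84°.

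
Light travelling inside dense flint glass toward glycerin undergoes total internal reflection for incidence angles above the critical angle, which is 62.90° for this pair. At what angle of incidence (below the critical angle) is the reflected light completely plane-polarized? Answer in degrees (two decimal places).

At the critical angle sin θ_c = n₂/n₁, giving n₂/n₁ = sin 62.90° = 0.8902.
Then tan θ_B = n₂/n₁ = 0.8902, so θ_B = arctan 0.8902 = 41.68°.

θ_B ≈ 41.68°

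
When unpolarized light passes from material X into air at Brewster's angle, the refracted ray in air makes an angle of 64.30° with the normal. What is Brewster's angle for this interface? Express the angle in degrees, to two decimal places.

At Brewster's angle the reflected and refracted rays are perpendicular, so θ_B + θ_t = 90°.
θ_B = 90° − 64.30° = 25.70°.

θ_B ≈ 25.70°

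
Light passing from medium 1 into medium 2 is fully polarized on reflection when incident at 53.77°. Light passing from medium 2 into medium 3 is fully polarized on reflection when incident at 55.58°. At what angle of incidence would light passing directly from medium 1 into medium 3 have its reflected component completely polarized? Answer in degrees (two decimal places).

n₂/n₁ = tan 53.77° = 1.3648 and n₃/n₂ = tan 55.58° = 1.4594.
Multiplying, n₃/n₁ = 1.3648 × 1.4594 = 1.9918, and θ_B(1→3) = arctan 1.9918 = 63.34°.

θ_B ≈ 63.34°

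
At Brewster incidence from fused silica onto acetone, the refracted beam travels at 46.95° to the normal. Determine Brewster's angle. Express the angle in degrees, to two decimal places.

θ_B ≈ 43.05°

At Brewster's angle the reflected and refracted rays are perpendicular, so θ_B + θ_t = 90°.
So θ_B = 90° − θ_t = 90° − 46.95° = 43.05°.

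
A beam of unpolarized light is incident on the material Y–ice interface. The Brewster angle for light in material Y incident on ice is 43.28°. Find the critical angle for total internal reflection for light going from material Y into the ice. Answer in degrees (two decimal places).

θ_c ≈ 70.34°

n₂/n₁ = tan 43.28° = 0.9417; the critical angle satisfies sin θ_c = n₂/n₁.
θ_c = arcsin(0.9417) = 70.34°.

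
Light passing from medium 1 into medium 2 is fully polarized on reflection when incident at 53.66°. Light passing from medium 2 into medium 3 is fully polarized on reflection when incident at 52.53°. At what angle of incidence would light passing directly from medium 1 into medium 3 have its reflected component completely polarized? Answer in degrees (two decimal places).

tan θ_B(1→2) = n₂/n₁ = tan 53.66° = 1.3593.
tan θ_B(2→3) = n₃/n₂ = tan 52.53° = 1.3046.
Multiplying, n₃/n₁ = 1.3593 × 1.3046 = 1.7735, and θ_B(1→3) = arctan 1.7735 = 60.58°.

θ_B ≈ 60.58°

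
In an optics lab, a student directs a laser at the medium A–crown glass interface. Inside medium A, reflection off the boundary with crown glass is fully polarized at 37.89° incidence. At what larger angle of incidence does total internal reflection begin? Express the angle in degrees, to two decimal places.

n₂/n₁ = tan 37.89° = 0.7782; the critical angle satisfies sin θ_c = n₂/n₁.
θ_c = arcsin(0.7782) = 51.10°.

θ_c ≈ 51.10°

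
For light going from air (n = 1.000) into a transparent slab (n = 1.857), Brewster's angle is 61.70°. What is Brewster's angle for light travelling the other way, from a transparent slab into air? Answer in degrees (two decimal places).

The two Brewster angles are complementary: θ_B' = 90° − θ_B = 90° − 61.70° = 28.30°.

θ_B' ≈ 28.30°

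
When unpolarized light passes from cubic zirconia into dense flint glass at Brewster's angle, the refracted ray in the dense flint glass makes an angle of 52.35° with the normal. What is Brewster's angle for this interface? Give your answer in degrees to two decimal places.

θ_B ≈ 37.65°

Since the reflected and refracted rays are at right angles at the polarizing angle, θ_B + θ_t = 90°.
θ_B = 90° − 52.35° = 37.65°.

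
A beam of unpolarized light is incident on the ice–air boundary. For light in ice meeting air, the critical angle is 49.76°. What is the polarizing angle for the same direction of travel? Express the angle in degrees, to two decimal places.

θ_B ≈ 37.36°

n₂/n₁ = sin θ_c = sin 49.76° = 0.7633.
tan θ_B equals the same ratio, so θ_B = arctan(0.7633) = 37.36°.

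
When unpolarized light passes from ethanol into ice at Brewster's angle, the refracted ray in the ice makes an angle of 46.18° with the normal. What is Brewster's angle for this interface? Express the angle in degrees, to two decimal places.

Brewster's condition makes the reflected and refracted beams perpendicular: θ_B + θ_t = 90°.
θ_B = 90° − 46.18° = 43.82°.

θ_B ≈ 43.82°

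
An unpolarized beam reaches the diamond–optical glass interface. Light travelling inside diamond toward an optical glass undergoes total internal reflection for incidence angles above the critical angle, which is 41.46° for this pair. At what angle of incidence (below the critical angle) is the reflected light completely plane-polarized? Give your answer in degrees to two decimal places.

θ_B ≈ 33.51°

At the critical angle sin θ_c = n₂/n₁, giving n₂/n₁ = sin 41.46° = 0.6621.
Then tan θ_B = n₂/n₁ = 0.6621, so θ_B = arctan 0.6621 = 33.51°.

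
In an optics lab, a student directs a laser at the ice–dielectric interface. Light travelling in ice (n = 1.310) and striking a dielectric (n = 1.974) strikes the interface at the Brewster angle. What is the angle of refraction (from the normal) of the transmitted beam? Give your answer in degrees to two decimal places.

First find Brewster's angle: tan θ_B = 1.974/1.310 = 1.5069, giving θ_B = 56.43°.
The refracted ray is perpendicular to the reflected ray, so θ_t = 90° − θ_B = 33.57°.

θ_t ≈ 33.57°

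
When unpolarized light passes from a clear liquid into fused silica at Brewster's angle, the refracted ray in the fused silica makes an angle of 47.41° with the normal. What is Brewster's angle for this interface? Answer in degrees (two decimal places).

Since the reflected and refracted rays are at right angles at the polarizing angle, θ_B + θ_t = 90°.
So θ_B = 90° − θ_t = 90° − 47.41° = 42.59°.

θ_B ≈ 42.59°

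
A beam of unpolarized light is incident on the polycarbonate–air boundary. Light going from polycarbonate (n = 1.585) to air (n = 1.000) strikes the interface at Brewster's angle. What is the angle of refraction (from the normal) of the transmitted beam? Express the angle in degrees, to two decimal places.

tan θ_B = n₂/n₁ = 1.000/1.585 = 0.6309, so θ_B = 32.25°.
Since θ_B + θ_t = 90° at Brewster incidence, θ_t = 90° − 32.25° = 57.75°.

θ_t ≈ 57.75°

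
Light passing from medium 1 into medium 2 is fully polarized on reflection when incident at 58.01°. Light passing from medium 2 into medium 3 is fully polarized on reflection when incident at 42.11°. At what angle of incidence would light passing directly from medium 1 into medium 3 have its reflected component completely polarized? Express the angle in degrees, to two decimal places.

n₂/n₁ = tan 58.01° = 1.6010 and n₃/n₂ = tan 42.11° = 0.9039.
Multiplying, n₃/n₁ = 1.6010 × 0.9039 = 1.4471, and θ_B(1→3) = arctan 1.4471 = 55.35°.

θ_B ≈ 55.35°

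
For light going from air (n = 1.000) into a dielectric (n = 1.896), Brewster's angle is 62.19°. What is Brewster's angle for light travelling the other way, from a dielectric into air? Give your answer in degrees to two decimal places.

The two Brewster angles are complementary: θ_B' = 90° − θ_B = 90° − 62.19° = 27.81°.

θ_B' ≈ 27.81°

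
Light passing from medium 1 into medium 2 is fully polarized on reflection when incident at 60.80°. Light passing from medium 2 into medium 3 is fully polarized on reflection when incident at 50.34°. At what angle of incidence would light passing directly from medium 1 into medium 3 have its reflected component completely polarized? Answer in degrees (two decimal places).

θ_B ≈ 65.14°

tan θ_B(1→2) = n₂/n₁ = tan 60.80° = 1.7893.
tan θ_B(2→3) = n₃/n₂ = tan 50.34° = 1.2062.
n₃/n₁ = 2.1583. Then tan θ_B(1→3) = n₃/n₁, so θ_B(1→3) = arctan(2.1583) = 65.14°.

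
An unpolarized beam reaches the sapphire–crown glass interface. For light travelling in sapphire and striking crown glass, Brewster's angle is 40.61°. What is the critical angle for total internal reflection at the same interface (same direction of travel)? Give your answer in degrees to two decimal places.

From Brewster, n₂/n₁ = tan θ_B = tan 40.61° = 0.8574.
Then sin θ_c = n₂/n₁ = 0.8574, so θ_c = arcsin 0.8574 = 59.03°.

θ_c ≈ 59.03°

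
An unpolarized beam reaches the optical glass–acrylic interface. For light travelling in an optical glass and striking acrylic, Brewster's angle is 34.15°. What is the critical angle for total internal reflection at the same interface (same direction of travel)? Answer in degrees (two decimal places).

From Brewster, n₂/n₁ = tan θ_B = tan 34.15° = 0.6783.
Then sin θ_c = n₂/n₁ = 0.6783, so θ_c = arcsin 0.6783 = 42.71°.

θ_c ≈ 42.71°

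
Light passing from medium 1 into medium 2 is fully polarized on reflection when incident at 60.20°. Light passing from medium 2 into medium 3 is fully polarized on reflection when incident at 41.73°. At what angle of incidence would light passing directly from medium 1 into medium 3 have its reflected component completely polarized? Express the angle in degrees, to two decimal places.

θ_B ≈ 57.29°

tan θ_B(1→2) = n₂/n₁ = tan 60.20° = 1.7461.
tan θ_B(2→3) = n₃/n₂ = tan 41.73° = 0.8919.
Multiplying, n₃/n₁ = 1.7461 × 0.8919 = 1.5574, and θ_B(1→3) = arctan 1.5574 = 57.29°.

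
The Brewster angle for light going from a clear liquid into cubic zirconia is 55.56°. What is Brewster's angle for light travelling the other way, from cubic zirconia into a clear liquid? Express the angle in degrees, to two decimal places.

The two Brewster angles are complementary: θ_B' = 90° − θ_B = 90° − 55.56° = 34.44°.

θ_B' ≈ 34.44°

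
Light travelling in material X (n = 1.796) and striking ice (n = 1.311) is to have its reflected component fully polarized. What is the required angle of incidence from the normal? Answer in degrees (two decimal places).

θ_B ≈ 36.13°

Here n₂/n₁ = 1.311/1.796 = 0.7300, and Brewster's law gives tan θ_B = n₂/n₁. Taking the arctangent, θ_B = 36.13°.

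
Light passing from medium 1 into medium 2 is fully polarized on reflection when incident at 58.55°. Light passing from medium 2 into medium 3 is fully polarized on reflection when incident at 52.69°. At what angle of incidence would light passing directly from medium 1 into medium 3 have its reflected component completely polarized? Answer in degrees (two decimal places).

θ_B ≈ 65.01°

tan θ_B(1→2) = n₂/n₁ = tan 58.55° = 1.6351.
tan θ_B(2→3) = n₃/n₂ = tan 52.69° = 1.3122.
n₃/n₁ = 2.1455. Then tan θ_B(1→3) = n₃/n₁, so θ_B(1→3) = arctan(2.1455) = 65.01°.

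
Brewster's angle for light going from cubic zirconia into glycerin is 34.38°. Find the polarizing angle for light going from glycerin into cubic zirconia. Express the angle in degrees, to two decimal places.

Reversing the direction swaps n₁ and n₂, so tan θ_B' = 1/tan θ_B and θ_B' = 90° − θ_B.
Hence θ_B' = 90° − 34.38° = 55.62°.

θ_B' ≈ 55.62°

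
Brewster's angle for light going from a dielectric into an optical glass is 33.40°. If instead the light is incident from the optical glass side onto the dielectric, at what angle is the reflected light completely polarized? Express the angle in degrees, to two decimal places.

tan θ_B' = n₁/n₂ = 1/tan θ_B, so θ_B' = 90° − θ_B.
θ_B' = 90° − 33.40° = 56.60°.

θ_B' ≈ 56.60°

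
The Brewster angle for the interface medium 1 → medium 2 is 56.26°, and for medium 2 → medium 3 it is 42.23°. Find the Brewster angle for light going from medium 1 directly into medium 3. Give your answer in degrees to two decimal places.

Each Brewster angle gives a ratio: n₂/n₁ = tan 56.26° = 1.4972, n₃/n₂ = tan 42.23° = 0.9077.
So n₃/n₁ = (n₂/n₁)(n₃/n₂) = 1.4972 × 0.9077 = 1.3590.
θ_B(1→3) = arctan(1.3590) = 53.65°.

θ_B ≈ 53.65°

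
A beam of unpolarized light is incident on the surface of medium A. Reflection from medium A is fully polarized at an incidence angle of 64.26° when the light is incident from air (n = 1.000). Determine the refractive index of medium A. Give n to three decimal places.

At the Brewster angle, tan θ_B = n₂/n₁ with n₁ on the incident side (air) and n₂ on the transmitted side (medium A).
n₂ = n₁ tan θ_B = 1.000 × tan 64.26° = 2.074.

n ≈ 2.074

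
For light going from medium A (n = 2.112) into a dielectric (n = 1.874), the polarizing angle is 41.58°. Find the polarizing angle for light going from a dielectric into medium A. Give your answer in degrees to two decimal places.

tan θ_B' = n₁/n₂ = 1/tan θ_B, so θ_B' = 90° − θ_B.
θ_B' = 90° − 41.58° = 48.42°.

θ_B' ≈ 48.42°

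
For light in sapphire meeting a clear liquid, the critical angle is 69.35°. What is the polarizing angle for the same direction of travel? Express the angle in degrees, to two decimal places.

θ_B ≈ 43.10°

At the critical angle sin θ_c = n₂/n₁, giving n₂/n₁ = sin 69.35° = 0.9358.
Then tan θ_B = n₂/n₁ = 0.9358, so θ_B = arctan 0.9358 = 43.10°.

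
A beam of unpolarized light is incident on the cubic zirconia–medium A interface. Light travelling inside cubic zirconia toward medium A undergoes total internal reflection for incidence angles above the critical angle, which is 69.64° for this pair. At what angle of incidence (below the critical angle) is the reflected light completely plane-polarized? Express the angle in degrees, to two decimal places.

θ_B ≈ 43.15°

sin θ_c = n₂/n₁, so n₂/n₁ = sin 69.64° = 0.9375.
Brewster: tan θ_B = n₂/n₁ = 0.9375.
θ_B = arctan(0.9375) = 43.15°.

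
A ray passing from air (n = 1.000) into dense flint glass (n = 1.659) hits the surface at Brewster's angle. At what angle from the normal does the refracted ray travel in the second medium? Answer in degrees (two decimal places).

tan θ_B = n₂/n₁ = 1.659/1.000 = 1.6590, so θ_B = 58.92°.
Since θ_B + θ_t = 90° at Brewster incidence, θ_t = 90° − 58.92° = 31.08°.

θ_t ≈ 31.08°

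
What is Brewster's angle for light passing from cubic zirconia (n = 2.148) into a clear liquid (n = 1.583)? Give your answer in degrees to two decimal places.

At Brewster's angle the reflected and refracted rays are perpendicular, which with Snell's law gives tan θ_B = n₂/n₁.
tan θ_B = n₂/n₁ = 1.583/2.148 = 0.7370.
θ_B = arctan(0.7370) = 36.39°.

θ_B ≈ 36.39°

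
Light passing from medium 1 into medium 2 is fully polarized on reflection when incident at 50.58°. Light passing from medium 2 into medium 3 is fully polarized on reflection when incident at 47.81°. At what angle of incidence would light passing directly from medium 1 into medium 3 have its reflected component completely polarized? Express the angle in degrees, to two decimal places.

n₂/n₁ = tan 50.58° = 1.2166 and n₃/n₂ = tan 47.81° = 1.1032.
Multiplying, n₃/n₁ = 1.2166 × 1.1032 = 1.3421, and θ_B(1→3) = arctan 1.3421 = 53.31°.

θ_B ≈ 53.31°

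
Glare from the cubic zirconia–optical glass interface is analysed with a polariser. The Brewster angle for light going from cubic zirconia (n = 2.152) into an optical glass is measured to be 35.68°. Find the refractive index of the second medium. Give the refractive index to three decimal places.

n ≈ 1.545

At the Brewster angle, tan θ_B = n₂/n₁ with n₁ on the incident side (cubic zirconia) and n₂ on the transmitted side (an optical glass).
n₂ = n₁ tan θ_B = 2.152 × tan 35.68° = 1.545.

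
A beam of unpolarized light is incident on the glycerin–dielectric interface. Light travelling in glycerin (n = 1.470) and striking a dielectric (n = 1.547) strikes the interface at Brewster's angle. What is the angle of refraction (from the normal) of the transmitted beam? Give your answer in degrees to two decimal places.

θ_B = arctan(n₂/n₁) = arctan(1.547/1.470) = 46.46°.
The refracted ray is perpendicular to the reflected ray, so θ_t = 90° − θ_B = 43.54°.

θ_t ≈ 43.54°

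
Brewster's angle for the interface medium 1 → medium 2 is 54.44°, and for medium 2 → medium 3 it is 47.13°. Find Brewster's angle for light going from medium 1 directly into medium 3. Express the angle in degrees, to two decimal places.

tan θ_B(1→2) = n₂/n₁ = tan 54.44° = 1.3988.
tan θ_B(2→3) = n₃/n₂ = tan 47.13° = 1.0773.
So n₃/n₁ = (n₂/n₁)(n₃/n₂) = 1.3988 × 1.0773 = 1.5069.
θ_B(1→3) = arctan(1.5069) = 56.43°.

θ_B ≈ 56.43°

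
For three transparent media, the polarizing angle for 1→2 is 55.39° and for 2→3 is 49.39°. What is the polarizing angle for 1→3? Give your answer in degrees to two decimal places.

Each Brewster angle gives a ratio: n₂/n₁ = tan 55.39° = 1.4490, n₃/n₂ = tan 49.39° = 1.1663.
Multiplying, n₃/n₁ = 1.4490 × 1.1663 = 1.6900, and θ_B(1→3) = arctan 1.6900 = 59.39°.

θ_B ≈ 59.39°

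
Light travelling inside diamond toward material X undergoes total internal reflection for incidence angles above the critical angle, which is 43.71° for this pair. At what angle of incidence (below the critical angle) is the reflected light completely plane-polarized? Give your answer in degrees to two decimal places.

n₂/n₁ = sin θ_c = sin 43.71° = 0.6910.
tan θ_B equals the same ratio, so θ_B = arctan(0.6910) = 34.64°.

θ_B ≈ 34.64°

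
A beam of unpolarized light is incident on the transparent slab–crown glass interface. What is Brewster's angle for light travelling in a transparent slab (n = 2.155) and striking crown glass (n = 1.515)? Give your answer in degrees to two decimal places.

θ_B ≈ 35.11°

tan θ_B = n₂/n₁ = 1.515/2.155 = 0.7030.
So θ_B = arctan 0.7030 = 35.11°.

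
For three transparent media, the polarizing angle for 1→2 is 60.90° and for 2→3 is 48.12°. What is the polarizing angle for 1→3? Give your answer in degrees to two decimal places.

n₂/n₁ = tan 60.90° = 1.7966 and n₃/n₂ = tan 48.12° = 1.1153.
Multiplying, n₃/n₁ = 1.7966 × 1.1153 = 2.0038, and θ_B(1→3) = arctan 2.0038 = 63.48°.

θ_B ≈ 63.48°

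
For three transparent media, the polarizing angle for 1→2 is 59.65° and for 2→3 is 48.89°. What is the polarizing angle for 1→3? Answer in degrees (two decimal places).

θ_B ≈ 62.93°

n₂/n₁ = tan 59.65° = 1.7079 and n₃/n₂ = tan 48.89° = 1.1459.
n₃/n₁ = 1.9571. Then tan θ_B(1→3) = n₃/n₁, so θ_B(1→3) = arctan(1.9571) = 62.93°.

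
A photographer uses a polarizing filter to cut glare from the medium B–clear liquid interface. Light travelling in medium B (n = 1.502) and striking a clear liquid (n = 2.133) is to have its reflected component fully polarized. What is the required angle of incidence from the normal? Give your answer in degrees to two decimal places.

θ_B ≈ 54.85°

Here n₂/n₁ = 2.133/1.502 = 1.4201, and Brewster's law gives tan θ_B = n₂/n₁.
θ_B = arctan(1.4201) = 54.85°.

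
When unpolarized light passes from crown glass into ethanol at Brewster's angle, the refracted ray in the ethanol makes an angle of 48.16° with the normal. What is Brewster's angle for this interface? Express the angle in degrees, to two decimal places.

At Brewster's angle the reflected and refracted rays are perpendicular, so θ_B + θ_t = 90°.
θ_B = 90° − 48.16° = 41.84°.

θ_B ≈ 41.84°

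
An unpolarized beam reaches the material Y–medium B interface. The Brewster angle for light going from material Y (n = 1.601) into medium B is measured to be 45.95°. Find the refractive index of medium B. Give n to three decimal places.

At the Brewster angle, tan θ_B = n₂/n₁ with n₁ on the incident side (material Y) and n₂ on the transmitted side (medium B).
n₂ = n₁ tan θ_B = 1.601 × tan 45.95° = 1.655.

n ≈ 1.655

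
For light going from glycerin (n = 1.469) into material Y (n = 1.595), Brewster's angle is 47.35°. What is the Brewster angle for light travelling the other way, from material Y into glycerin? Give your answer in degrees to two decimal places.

Reversing the direction swaps n₁ and n₂, so tan θ_B' = 1/tan θ_B and θ_B' = 90° − θ_B.
Hence θ_B' = 90° − 47.35° = 42.65°.

θ_B' ≈ 42.65°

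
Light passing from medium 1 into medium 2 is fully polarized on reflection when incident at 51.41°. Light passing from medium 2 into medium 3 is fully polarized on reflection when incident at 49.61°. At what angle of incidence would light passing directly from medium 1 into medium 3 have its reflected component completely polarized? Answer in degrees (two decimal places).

n₂/n₁ = tan 51.41° = 1.2531 and n₃/n₂ = tan 49.61° = 1.1754.
Multiplying, n₃/n₁ = 1.2531 × 1.1754 = 1.4729, and θ_B(1→3) = arctan 1.4729 = 55.83°.

θ_B ≈ 55.83°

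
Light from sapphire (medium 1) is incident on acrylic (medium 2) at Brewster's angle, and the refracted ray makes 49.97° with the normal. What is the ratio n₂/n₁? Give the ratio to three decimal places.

θ_B + θ_t = 90°, so θ_B = 90° − 49.97° = 40.03°.
Then n₂/n₁ = tan θ_B = tan 40.03° = 0.840.

n₂/n₁ ≈ 0.840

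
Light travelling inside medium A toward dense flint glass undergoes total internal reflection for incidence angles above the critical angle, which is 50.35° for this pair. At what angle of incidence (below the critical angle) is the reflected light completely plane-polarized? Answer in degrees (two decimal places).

θ_B ≈ 37.59°

At the critical angle sin θ_c = n₂/n₁, giving n₂/n₁ = sin 50.35° = 0.7700.
Then tan θ_B = n₂/n₁ = 0.7700, so θ_B = arctan 0.7700 = 37.59°.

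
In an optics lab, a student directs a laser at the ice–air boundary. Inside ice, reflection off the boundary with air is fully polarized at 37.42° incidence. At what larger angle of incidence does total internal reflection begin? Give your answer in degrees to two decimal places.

From Brewster, n₂/n₁ = tan θ_B = tan 37.42° = 0.7651.
Then sin θ_c = n₂/n₁ = 0.7651, so θ_c = arcsin 0.7651 = 49.92°.

θ_c ≈ 49.92°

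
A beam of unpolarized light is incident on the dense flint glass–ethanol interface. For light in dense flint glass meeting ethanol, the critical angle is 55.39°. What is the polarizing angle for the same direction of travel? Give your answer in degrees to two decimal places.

sin θ_c = n₂/n₁, so n₂/n₁ = sin 55.39° = 0.8230.
Brewster: tan θ_B = n₂/n₁ = 0.8230.
θ_B = arctan(0.8230) = 39.46°.

θ_B ≈ 39.46°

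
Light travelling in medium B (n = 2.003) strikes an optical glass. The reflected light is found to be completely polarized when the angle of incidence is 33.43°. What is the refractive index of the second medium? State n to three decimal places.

Full polarization of the reflected beam means tan θ_B = n₂/n₁, where n₁ is the incident medium (medium B).
n₂ = n₁ tan θ_B = 2.003 × tan 33.43° = 1.322.

n ≈ 1.322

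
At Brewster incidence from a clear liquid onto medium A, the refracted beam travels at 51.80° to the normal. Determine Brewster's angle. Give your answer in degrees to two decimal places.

Since the reflected and refracted rays are at right angles at the polarizing angle, θ_B + θ_t = 90°.
θ_B = 90° − 51.80° = 38.20°.

θ_B ≈ 38.20°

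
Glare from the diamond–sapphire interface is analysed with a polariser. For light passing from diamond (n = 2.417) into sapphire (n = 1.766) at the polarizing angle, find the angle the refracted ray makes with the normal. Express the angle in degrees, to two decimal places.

θ_t ≈ 53.85°

tan θ_B = n₂/n₁ = 1.766/2.417 = 0.7307, so θ_B = 36.15°.
The refracted ray is perpendicular to the reflected ray, so θ_t = 90° − θ_B = 53.85°.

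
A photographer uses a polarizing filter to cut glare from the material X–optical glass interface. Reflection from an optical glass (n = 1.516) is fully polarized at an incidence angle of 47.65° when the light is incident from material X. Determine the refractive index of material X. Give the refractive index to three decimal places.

n ≈ 1.382

Brewster's law: tan θ_B = n₂/n₁ (light incident in material X, refracted into an optical glass).
n₁ = n₂ / tan θ_B = 1.516 / tan 47.65° = 1.382.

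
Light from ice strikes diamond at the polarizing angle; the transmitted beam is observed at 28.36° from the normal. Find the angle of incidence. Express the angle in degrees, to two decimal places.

Brewster's condition makes the reflected and refracted beams perpendicular: θ_B + θ_t = 90°.
θ_B = 90° − 28.36° = 61.64°.

θ_B ≈ 61.64°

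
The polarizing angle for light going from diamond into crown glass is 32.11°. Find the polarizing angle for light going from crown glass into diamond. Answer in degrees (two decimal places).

θ_B' ≈ 57.89°

Reversing the direction swaps n₁ and n₂, so tan θ_B' = 1/tan θ_B and θ_B' = 90° − θ_B.
Hence θ_B' = 90° − 32.11° = 57.89°.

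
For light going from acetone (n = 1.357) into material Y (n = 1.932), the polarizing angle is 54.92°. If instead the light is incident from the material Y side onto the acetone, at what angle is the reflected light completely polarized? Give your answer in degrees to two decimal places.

tan θ_B' = n₁/n₂ = 1/tan θ_B, so θ_B' = 90° − θ_B.
θ_B' = 90° − 54.92° = 35.08°.

θ_B' ≈ 35.08°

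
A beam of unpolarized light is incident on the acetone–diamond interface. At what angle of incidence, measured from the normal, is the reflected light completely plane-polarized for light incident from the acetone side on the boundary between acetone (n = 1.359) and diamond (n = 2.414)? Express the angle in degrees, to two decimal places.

θ_B ≈ 60.62°

tan θ_B = n₂/n₁ = 2.414/1.359 = 1.7763.
So θ_B = arctan 1.7763 = 60.62°.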